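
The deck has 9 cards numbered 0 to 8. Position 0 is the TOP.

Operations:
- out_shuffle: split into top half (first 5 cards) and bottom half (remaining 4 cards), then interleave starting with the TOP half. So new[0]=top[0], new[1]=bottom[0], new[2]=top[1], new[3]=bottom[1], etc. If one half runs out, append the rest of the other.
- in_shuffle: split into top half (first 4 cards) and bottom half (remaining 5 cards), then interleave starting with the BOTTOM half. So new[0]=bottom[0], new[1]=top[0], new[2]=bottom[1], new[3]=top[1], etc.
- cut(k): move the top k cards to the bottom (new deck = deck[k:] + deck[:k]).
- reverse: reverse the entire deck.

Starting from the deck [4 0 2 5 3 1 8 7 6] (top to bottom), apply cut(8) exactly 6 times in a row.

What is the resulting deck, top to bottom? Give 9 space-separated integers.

Answer: 5 3 1 8 7 6 4 0 2

Derivation:
After op 1 (cut(8)): [6 4 0 2 5 3 1 8 7]
After op 2 (cut(8)): [7 6 4 0 2 5 3 1 8]
After op 3 (cut(8)): [8 7 6 4 0 2 5 3 1]
After op 4 (cut(8)): [1 8 7 6 4 0 2 5 3]
After op 5 (cut(8)): [3 1 8 7 6 4 0 2 5]
After op 6 (cut(8)): [5 3 1 8 7 6 4 0 2]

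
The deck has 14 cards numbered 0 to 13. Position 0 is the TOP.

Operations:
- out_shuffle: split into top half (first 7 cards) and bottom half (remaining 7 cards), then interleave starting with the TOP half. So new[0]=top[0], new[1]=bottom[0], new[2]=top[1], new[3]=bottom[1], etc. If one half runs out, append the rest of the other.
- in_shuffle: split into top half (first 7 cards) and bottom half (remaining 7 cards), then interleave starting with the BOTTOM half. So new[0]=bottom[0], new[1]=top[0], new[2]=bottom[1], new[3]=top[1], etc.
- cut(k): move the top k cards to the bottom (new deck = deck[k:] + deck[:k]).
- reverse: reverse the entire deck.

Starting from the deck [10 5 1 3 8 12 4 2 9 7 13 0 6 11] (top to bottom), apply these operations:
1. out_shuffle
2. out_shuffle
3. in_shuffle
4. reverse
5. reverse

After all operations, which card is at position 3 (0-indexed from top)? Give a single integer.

Answer: 13

Derivation:
After op 1 (out_shuffle): [10 2 5 9 1 7 3 13 8 0 12 6 4 11]
After op 2 (out_shuffle): [10 13 2 8 5 0 9 12 1 6 7 4 3 11]
After op 3 (in_shuffle): [12 10 1 13 6 2 7 8 4 5 3 0 11 9]
After op 4 (reverse): [9 11 0 3 5 4 8 7 2 6 13 1 10 12]
After op 5 (reverse): [12 10 1 13 6 2 7 8 4 5 3 0 11 9]
Position 3: card 13.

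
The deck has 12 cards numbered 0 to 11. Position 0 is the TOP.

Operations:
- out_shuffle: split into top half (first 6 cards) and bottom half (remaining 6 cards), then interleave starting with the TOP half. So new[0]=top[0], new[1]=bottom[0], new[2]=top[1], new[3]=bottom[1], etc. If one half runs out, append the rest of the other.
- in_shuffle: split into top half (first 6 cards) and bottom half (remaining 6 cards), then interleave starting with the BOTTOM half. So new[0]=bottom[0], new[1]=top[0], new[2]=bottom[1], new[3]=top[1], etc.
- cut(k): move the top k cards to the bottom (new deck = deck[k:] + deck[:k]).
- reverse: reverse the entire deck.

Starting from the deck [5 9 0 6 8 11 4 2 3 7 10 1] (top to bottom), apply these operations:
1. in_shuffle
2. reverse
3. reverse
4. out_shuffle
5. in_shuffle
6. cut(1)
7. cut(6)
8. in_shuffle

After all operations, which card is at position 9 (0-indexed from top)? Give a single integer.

Answer: 10

Derivation:
After op 1 (in_shuffle): [4 5 2 9 3 0 7 6 10 8 1 11]
After op 2 (reverse): [11 1 8 10 6 7 0 3 9 2 5 4]
After op 3 (reverse): [4 5 2 9 3 0 7 6 10 8 1 11]
After op 4 (out_shuffle): [4 7 5 6 2 10 9 8 3 1 0 11]
After op 5 (in_shuffle): [9 4 8 7 3 5 1 6 0 2 11 10]
After op 6 (cut(1)): [4 8 7 3 5 1 6 0 2 11 10 9]
After op 7 (cut(6)): [6 0 2 11 10 9 4 8 7 3 5 1]
After op 8 (in_shuffle): [4 6 8 0 7 2 3 11 5 10 1 9]
Position 9: card 10.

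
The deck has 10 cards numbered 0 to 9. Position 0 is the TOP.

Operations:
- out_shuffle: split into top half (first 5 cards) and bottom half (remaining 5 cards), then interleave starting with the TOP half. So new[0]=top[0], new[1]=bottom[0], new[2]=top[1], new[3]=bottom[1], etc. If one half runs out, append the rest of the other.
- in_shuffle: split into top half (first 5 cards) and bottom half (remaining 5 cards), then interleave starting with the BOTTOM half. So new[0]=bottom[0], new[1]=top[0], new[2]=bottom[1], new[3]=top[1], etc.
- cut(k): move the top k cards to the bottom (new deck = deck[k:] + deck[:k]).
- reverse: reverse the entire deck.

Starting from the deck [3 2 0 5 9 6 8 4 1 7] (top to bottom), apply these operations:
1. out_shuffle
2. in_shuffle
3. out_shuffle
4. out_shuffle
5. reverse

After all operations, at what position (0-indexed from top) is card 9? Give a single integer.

After op 1 (out_shuffle): [3 6 2 8 0 4 5 1 9 7]
After op 2 (in_shuffle): [4 3 5 6 1 2 9 8 7 0]
After op 3 (out_shuffle): [4 2 3 9 5 8 6 7 1 0]
After op 4 (out_shuffle): [4 8 2 6 3 7 9 1 5 0]
After op 5 (reverse): [0 5 1 9 7 3 6 2 8 4]
Card 9 is at position 3.

Answer: 3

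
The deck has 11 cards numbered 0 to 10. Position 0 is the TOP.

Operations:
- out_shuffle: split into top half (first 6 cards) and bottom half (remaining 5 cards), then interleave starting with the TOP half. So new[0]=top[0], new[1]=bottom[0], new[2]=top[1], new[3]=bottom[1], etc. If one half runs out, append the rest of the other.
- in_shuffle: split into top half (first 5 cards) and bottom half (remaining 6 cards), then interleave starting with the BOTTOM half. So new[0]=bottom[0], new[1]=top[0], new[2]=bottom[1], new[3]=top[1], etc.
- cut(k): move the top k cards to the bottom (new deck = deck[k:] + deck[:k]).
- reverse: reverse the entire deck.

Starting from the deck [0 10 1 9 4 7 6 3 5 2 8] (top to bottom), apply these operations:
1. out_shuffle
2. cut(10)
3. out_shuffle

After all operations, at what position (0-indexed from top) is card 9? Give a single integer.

Answer: 3

Derivation:
After op 1 (out_shuffle): [0 6 10 3 1 5 9 2 4 8 7]
After op 2 (cut(10)): [7 0 6 10 3 1 5 9 2 4 8]
After op 3 (out_shuffle): [7 5 0 9 6 2 10 4 3 8 1]
Card 9 is at position 3.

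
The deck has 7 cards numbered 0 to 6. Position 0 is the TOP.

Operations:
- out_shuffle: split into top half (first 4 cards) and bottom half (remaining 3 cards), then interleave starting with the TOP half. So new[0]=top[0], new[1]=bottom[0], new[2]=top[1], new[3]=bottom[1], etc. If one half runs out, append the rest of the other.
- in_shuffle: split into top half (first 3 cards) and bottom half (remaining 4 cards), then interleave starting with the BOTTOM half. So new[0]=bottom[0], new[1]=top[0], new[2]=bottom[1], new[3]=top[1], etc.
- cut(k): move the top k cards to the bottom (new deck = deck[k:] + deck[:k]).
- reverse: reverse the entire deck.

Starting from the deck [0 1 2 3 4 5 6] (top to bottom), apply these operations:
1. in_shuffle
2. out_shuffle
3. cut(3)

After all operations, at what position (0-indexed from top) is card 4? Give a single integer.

Answer: 1

Derivation:
After op 1 (in_shuffle): [3 0 4 1 5 2 6]
After op 2 (out_shuffle): [3 5 0 2 4 6 1]
After op 3 (cut(3)): [2 4 6 1 3 5 0]
Card 4 is at position 1.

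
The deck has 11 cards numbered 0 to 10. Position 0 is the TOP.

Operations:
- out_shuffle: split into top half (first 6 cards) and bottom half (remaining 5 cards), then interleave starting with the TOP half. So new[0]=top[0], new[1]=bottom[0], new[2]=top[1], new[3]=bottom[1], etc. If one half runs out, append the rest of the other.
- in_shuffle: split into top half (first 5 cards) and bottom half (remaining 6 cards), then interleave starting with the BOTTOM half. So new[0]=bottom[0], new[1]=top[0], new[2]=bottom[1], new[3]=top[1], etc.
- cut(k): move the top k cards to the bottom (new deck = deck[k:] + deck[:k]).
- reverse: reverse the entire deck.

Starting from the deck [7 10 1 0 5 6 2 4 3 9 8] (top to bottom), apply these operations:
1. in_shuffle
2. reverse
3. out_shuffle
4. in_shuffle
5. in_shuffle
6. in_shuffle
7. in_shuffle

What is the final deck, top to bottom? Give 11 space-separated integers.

Answer: 3 0 9 5 8 6 7 2 10 4 1

Derivation:
After op 1 (in_shuffle): [6 7 2 10 4 1 3 0 9 5 8]
After op 2 (reverse): [8 5 9 0 3 1 4 10 2 7 6]
After op 3 (out_shuffle): [8 4 5 10 9 2 0 7 3 6 1]
After op 4 (in_shuffle): [2 8 0 4 7 5 3 10 6 9 1]
After op 5 (in_shuffle): [5 2 3 8 10 0 6 4 9 7 1]
After op 6 (in_shuffle): [0 5 6 2 4 3 9 8 7 10 1]
After op 7 (in_shuffle): [3 0 9 5 8 6 7 2 10 4 1]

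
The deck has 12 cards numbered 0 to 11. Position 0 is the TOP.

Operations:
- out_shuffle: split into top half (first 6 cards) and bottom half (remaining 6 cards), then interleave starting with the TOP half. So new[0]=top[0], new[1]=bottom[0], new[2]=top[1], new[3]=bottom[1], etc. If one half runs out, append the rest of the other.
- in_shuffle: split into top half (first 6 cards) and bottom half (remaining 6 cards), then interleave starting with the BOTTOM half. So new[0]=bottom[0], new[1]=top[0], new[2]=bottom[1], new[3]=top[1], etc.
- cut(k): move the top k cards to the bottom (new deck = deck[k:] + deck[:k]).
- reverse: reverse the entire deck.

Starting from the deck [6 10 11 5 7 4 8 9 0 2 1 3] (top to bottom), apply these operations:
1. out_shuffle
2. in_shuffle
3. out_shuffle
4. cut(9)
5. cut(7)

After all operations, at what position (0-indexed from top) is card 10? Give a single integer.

After op 1 (out_shuffle): [6 8 10 9 11 0 5 2 7 1 4 3]
After op 2 (in_shuffle): [5 6 2 8 7 10 1 9 4 11 3 0]
After op 3 (out_shuffle): [5 1 6 9 2 4 8 11 7 3 10 0]
After op 4 (cut(9)): [3 10 0 5 1 6 9 2 4 8 11 7]
After op 5 (cut(7)): [2 4 8 11 7 3 10 0 5 1 6 9]
Card 10 is at position 6.

Answer: 6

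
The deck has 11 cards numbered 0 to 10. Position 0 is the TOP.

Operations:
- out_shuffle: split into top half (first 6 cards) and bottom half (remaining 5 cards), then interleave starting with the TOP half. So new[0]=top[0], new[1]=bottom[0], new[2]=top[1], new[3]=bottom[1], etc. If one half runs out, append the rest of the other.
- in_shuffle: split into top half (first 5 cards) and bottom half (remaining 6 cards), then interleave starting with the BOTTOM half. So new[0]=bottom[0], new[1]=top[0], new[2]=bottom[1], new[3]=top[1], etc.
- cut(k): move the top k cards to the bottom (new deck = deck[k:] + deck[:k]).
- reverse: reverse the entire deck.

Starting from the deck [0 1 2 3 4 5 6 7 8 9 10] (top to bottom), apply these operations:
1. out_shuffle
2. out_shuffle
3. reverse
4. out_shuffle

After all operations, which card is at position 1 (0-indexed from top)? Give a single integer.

Answer: 1

Derivation:
After op 1 (out_shuffle): [0 6 1 7 2 8 3 9 4 10 5]
After op 2 (out_shuffle): [0 3 6 9 1 4 7 10 2 5 8]
After op 3 (reverse): [8 5 2 10 7 4 1 9 6 3 0]
After op 4 (out_shuffle): [8 1 5 9 2 6 10 3 7 0 4]
Position 1: card 1.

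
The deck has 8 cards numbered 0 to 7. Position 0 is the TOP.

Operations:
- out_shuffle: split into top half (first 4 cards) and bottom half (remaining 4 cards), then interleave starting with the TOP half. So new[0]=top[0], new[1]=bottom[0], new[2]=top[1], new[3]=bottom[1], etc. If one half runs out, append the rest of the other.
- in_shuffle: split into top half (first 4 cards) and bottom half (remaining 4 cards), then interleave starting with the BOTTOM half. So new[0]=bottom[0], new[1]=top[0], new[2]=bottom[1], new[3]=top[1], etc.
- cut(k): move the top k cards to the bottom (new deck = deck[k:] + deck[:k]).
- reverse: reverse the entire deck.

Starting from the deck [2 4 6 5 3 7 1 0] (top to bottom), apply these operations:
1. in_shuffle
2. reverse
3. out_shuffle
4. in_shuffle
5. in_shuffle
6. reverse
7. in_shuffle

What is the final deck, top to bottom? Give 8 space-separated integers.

Answer: 5 4 0 7 6 2 1 3

Derivation:
After op 1 (in_shuffle): [3 2 7 4 1 6 0 5]
After op 2 (reverse): [5 0 6 1 4 7 2 3]
After op 3 (out_shuffle): [5 4 0 7 6 2 1 3]
After op 4 (in_shuffle): [6 5 2 4 1 0 3 7]
After op 5 (in_shuffle): [1 6 0 5 3 2 7 4]
After op 6 (reverse): [4 7 2 3 5 0 6 1]
After op 7 (in_shuffle): [5 4 0 7 6 2 1 3]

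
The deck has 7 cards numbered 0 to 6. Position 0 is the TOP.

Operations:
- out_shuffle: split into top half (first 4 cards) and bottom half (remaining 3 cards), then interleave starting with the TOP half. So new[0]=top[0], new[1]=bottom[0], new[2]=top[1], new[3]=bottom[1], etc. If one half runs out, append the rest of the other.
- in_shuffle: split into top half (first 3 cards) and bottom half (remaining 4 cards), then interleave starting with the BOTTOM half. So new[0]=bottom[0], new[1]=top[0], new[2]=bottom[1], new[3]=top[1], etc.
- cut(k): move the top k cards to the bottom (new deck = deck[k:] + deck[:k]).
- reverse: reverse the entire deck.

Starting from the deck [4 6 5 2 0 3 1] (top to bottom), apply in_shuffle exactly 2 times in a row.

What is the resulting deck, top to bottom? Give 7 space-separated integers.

After op 1 (in_shuffle): [2 4 0 6 3 5 1]
After op 2 (in_shuffle): [6 2 3 4 5 0 1]

Answer: 6 2 3 4 5 0 1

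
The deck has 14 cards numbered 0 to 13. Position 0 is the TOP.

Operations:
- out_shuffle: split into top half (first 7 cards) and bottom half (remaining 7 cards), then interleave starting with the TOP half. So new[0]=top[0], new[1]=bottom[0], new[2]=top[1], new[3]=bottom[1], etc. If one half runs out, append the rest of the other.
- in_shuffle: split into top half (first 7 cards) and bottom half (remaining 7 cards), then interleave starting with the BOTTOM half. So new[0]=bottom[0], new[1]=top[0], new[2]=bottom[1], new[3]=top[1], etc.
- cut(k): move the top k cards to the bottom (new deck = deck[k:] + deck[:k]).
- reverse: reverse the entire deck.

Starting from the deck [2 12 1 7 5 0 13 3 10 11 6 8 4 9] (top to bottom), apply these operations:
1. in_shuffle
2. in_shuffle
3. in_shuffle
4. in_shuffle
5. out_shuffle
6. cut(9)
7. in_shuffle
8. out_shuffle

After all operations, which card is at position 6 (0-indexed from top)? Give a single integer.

Answer: 0

Derivation:
After op 1 (in_shuffle): [3 2 10 12 11 1 6 7 8 5 4 0 9 13]
After op 2 (in_shuffle): [7 3 8 2 5 10 4 12 0 11 9 1 13 6]
After op 3 (in_shuffle): [12 7 0 3 11 8 9 2 1 5 13 10 6 4]
After op 4 (in_shuffle): [2 12 1 7 5 0 13 3 10 11 6 8 4 9]
After op 5 (out_shuffle): [2 3 12 10 1 11 7 6 5 8 0 4 13 9]
After op 6 (cut(9)): [8 0 4 13 9 2 3 12 10 1 11 7 6 5]
After op 7 (in_shuffle): [12 8 10 0 1 4 11 13 7 9 6 2 5 3]
After op 8 (out_shuffle): [12 13 8 7 10 9 0 6 1 2 4 5 11 3]
Position 6: card 0.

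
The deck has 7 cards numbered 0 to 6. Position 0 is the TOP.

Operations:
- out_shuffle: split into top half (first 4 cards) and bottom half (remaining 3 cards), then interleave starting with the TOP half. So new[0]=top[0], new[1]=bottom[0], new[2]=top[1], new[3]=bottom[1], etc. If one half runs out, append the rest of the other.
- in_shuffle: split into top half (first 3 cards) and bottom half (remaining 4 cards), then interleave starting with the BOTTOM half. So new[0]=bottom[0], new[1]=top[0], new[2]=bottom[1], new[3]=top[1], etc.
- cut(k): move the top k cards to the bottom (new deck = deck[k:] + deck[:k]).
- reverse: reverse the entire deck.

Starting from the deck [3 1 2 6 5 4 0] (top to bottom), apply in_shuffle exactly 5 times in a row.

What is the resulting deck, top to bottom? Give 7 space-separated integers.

After op 1 (in_shuffle): [6 3 5 1 4 2 0]
After op 2 (in_shuffle): [1 6 4 3 2 5 0]
After op 3 (in_shuffle): [3 1 2 6 5 4 0]
After op 4 (in_shuffle): [6 3 5 1 4 2 0]
After op 5 (in_shuffle): [1 6 4 3 2 5 0]

Answer: 1 6 4 3 2 5 0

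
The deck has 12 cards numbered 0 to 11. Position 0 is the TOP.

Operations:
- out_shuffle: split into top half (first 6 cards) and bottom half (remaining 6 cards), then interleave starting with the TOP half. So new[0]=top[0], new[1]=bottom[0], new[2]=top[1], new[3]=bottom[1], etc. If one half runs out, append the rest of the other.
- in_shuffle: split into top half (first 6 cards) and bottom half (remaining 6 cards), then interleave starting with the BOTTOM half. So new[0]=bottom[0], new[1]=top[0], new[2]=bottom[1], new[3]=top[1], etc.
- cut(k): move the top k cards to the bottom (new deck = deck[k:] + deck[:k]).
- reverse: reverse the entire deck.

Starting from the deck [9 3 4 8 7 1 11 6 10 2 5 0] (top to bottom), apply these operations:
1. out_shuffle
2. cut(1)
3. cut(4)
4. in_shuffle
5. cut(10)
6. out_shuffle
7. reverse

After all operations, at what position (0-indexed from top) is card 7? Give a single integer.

After op 1 (out_shuffle): [9 11 3 6 4 10 8 2 7 5 1 0]
After op 2 (cut(1)): [11 3 6 4 10 8 2 7 5 1 0 9]
After op 3 (cut(4)): [10 8 2 7 5 1 0 9 11 3 6 4]
After op 4 (in_shuffle): [0 10 9 8 11 2 3 7 6 5 4 1]
After op 5 (cut(10)): [4 1 0 10 9 8 11 2 3 7 6 5]
After op 6 (out_shuffle): [4 11 1 2 0 3 10 7 9 6 8 5]
After op 7 (reverse): [5 8 6 9 7 10 3 0 2 1 11 4]
Card 7 is at position 4.

Answer: 4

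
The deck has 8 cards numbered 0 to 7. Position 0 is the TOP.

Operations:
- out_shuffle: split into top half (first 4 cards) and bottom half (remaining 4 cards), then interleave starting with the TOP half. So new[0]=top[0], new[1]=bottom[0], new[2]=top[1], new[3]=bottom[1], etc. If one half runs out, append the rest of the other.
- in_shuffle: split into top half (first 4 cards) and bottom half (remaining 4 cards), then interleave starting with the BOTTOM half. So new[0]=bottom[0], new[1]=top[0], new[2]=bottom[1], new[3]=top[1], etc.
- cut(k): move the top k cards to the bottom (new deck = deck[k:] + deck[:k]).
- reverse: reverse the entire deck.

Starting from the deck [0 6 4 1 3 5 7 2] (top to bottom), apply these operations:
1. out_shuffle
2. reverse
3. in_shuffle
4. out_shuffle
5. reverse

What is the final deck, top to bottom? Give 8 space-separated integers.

Answer: 4 1 0 6 7 2 3 5

Derivation:
After op 1 (out_shuffle): [0 3 6 5 4 7 1 2]
After op 2 (reverse): [2 1 7 4 5 6 3 0]
After op 3 (in_shuffle): [5 2 6 1 3 7 0 4]
After op 4 (out_shuffle): [5 3 2 7 6 0 1 4]
After op 5 (reverse): [4 1 0 6 7 2 3 5]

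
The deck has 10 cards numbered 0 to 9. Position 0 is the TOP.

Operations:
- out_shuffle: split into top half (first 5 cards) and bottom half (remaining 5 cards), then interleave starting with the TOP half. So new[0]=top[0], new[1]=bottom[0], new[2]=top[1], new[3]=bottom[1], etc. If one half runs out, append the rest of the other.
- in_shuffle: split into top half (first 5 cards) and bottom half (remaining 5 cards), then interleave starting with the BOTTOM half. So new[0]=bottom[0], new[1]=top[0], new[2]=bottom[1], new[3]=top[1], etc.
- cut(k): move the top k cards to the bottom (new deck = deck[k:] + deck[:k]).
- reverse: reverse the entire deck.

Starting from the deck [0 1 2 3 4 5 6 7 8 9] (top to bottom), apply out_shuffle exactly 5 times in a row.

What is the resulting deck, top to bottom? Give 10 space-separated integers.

Answer: 0 2 4 6 8 1 3 5 7 9

Derivation:
After op 1 (out_shuffle): [0 5 1 6 2 7 3 8 4 9]
After op 2 (out_shuffle): [0 7 5 3 1 8 6 4 2 9]
After op 3 (out_shuffle): [0 8 7 6 5 4 3 2 1 9]
After op 4 (out_shuffle): [0 4 8 3 7 2 6 1 5 9]
After op 5 (out_shuffle): [0 2 4 6 8 1 3 5 7 9]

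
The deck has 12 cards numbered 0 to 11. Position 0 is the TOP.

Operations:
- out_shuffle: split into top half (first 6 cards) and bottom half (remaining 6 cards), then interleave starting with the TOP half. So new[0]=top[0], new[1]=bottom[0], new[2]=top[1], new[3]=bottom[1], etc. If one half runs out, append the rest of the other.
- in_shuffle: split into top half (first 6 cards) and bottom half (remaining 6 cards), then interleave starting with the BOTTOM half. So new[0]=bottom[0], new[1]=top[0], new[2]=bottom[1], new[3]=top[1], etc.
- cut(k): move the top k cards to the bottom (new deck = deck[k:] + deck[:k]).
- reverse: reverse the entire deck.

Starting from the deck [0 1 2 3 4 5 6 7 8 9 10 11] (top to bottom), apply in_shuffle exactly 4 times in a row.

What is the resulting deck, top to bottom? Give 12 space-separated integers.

After op 1 (in_shuffle): [6 0 7 1 8 2 9 3 10 4 11 5]
After op 2 (in_shuffle): [9 6 3 0 10 7 4 1 11 8 5 2]
After op 3 (in_shuffle): [4 9 1 6 11 3 8 0 5 10 2 7]
After op 4 (in_shuffle): [8 4 0 9 5 1 10 6 2 11 7 3]

Answer: 8 4 0 9 5 1 10 6 2 11 7 3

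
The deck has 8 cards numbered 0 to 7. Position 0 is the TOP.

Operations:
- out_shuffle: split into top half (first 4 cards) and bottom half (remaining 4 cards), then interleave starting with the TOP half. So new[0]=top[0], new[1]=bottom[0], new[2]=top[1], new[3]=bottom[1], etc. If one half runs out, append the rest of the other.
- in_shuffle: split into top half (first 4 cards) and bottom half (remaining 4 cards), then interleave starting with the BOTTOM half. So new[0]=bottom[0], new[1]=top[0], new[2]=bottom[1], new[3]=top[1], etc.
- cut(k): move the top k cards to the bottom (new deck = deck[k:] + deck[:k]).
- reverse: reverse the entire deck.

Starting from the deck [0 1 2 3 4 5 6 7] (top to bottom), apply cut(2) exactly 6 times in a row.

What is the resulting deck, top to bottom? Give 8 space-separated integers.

After op 1 (cut(2)): [2 3 4 5 6 7 0 1]
After op 2 (cut(2)): [4 5 6 7 0 1 2 3]
After op 3 (cut(2)): [6 7 0 1 2 3 4 5]
After op 4 (cut(2)): [0 1 2 3 4 5 6 7]
After op 5 (cut(2)): [2 3 4 5 6 7 0 1]
After op 6 (cut(2)): [4 5 6 7 0 1 2 3]

Answer: 4 5 6 7 0 1 2 3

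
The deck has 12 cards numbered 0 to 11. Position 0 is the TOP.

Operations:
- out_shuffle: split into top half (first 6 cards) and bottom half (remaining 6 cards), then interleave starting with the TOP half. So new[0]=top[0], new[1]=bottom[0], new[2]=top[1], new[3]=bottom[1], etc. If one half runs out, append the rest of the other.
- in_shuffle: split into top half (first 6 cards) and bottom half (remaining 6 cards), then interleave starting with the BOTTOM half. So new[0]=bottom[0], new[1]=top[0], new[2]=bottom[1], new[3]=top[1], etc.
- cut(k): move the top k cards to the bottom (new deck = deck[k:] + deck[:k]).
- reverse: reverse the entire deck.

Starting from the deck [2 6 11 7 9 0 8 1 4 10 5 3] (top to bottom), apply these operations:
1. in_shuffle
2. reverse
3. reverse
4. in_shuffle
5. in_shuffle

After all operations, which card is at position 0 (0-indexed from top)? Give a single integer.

After op 1 (in_shuffle): [8 2 1 6 4 11 10 7 5 9 3 0]
After op 2 (reverse): [0 3 9 5 7 10 11 4 6 1 2 8]
After op 3 (reverse): [8 2 1 6 4 11 10 7 5 9 3 0]
After op 4 (in_shuffle): [10 8 7 2 5 1 9 6 3 4 0 11]
After op 5 (in_shuffle): [9 10 6 8 3 7 4 2 0 5 11 1]
Position 0: card 9.

Answer: 9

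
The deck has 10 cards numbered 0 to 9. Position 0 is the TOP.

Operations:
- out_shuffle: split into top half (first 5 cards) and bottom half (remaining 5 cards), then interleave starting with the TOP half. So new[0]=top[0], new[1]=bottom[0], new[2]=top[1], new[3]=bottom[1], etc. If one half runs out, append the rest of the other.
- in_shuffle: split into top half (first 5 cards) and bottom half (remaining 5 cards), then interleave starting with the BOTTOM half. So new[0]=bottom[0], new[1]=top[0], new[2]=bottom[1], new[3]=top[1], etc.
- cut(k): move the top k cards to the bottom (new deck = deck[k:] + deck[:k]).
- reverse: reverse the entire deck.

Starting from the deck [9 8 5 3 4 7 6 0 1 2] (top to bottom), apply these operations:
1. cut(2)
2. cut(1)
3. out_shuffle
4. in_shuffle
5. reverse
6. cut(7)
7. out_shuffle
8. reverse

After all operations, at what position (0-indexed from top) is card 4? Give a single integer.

Answer: 4

Derivation:
After op 1 (cut(2)): [5 3 4 7 6 0 1 2 9 8]
After op 2 (cut(1)): [3 4 7 6 0 1 2 9 8 5]
After op 3 (out_shuffle): [3 1 4 2 7 9 6 8 0 5]
After op 4 (in_shuffle): [9 3 6 1 8 4 0 2 5 7]
After op 5 (reverse): [7 5 2 0 4 8 1 6 3 9]
After op 6 (cut(7)): [6 3 9 7 5 2 0 4 8 1]
After op 7 (out_shuffle): [6 2 3 0 9 4 7 8 5 1]
After op 8 (reverse): [1 5 8 7 4 9 0 3 2 6]
Card 4 is at position 4.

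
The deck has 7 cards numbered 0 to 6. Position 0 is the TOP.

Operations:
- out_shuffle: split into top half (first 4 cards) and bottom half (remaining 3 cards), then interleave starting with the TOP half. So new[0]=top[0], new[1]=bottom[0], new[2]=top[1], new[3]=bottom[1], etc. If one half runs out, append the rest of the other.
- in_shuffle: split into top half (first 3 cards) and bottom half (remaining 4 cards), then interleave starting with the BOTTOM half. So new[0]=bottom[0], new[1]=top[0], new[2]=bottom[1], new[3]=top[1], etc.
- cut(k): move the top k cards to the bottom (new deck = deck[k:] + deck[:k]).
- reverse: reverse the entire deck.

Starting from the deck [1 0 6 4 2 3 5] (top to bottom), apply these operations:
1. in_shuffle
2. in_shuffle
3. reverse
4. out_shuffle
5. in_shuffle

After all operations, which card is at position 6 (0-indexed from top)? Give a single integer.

Answer: 1

Derivation:
After op 1 (in_shuffle): [4 1 2 0 3 6 5]
After op 2 (in_shuffle): [0 4 3 1 6 2 5]
After op 3 (reverse): [5 2 6 1 3 4 0]
After op 4 (out_shuffle): [5 3 2 4 6 0 1]
After op 5 (in_shuffle): [4 5 6 3 0 2 1]
Position 6: card 1.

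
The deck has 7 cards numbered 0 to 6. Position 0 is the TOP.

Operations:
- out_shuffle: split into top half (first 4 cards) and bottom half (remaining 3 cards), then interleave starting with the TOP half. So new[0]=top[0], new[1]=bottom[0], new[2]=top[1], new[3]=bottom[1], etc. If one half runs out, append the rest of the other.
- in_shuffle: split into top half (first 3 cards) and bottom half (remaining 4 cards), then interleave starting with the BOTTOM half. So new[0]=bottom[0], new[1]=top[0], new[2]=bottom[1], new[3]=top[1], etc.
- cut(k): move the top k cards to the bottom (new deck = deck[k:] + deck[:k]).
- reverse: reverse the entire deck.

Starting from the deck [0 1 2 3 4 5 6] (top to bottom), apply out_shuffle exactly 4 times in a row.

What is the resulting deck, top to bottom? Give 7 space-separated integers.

After op 1 (out_shuffle): [0 4 1 5 2 6 3]
After op 2 (out_shuffle): [0 2 4 6 1 3 5]
After op 3 (out_shuffle): [0 1 2 3 4 5 6]
After op 4 (out_shuffle): [0 4 1 5 2 6 3]

Answer: 0 4 1 5 2 6 3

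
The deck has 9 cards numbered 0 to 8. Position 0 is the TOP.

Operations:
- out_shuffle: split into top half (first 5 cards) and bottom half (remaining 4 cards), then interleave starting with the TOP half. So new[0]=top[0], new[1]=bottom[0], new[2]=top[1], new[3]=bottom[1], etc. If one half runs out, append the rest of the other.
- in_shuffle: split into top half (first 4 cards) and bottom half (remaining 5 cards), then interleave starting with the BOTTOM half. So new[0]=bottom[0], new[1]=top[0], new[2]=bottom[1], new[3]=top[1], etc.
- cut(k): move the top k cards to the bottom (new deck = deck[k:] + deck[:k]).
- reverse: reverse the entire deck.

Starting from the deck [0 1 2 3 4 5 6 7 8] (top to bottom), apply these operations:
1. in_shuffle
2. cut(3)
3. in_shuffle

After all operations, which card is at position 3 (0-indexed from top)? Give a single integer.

Answer: 6

Derivation:
After op 1 (in_shuffle): [4 0 5 1 6 2 7 3 8]
After op 2 (cut(3)): [1 6 2 7 3 8 4 0 5]
After op 3 (in_shuffle): [3 1 8 6 4 2 0 7 5]
Position 3: card 6.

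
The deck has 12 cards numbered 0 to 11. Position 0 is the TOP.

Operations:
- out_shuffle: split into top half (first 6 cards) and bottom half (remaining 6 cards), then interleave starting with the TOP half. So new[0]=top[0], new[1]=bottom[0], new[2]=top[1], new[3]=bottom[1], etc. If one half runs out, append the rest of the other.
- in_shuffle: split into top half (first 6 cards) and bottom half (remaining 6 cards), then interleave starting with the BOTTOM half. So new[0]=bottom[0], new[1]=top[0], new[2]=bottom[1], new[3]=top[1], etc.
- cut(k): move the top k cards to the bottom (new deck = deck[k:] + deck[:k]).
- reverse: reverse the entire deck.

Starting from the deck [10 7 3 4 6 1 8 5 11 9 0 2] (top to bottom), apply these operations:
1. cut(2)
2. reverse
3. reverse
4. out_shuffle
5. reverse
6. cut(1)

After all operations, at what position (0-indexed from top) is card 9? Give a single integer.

After op 1 (cut(2)): [3 4 6 1 8 5 11 9 0 2 10 7]
After op 2 (reverse): [7 10 2 0 9 11 5 8 1 6 4 3]
After op 3 (reverse): [3 4 6 1 8 5 11 9 0 2 10 7]
After op 4 (out_shuffle): [3 11 4 9 6 0 1 2 8 10 5 7]
After op 5 (reverse): [7 5 10 8 2 1 0 6 9 4 11 3]
After op 6 (cut(1)): [5 10 8 2 1 0 6 9 4 11 3 7]
Card 9 is at position 7.

Answer: 7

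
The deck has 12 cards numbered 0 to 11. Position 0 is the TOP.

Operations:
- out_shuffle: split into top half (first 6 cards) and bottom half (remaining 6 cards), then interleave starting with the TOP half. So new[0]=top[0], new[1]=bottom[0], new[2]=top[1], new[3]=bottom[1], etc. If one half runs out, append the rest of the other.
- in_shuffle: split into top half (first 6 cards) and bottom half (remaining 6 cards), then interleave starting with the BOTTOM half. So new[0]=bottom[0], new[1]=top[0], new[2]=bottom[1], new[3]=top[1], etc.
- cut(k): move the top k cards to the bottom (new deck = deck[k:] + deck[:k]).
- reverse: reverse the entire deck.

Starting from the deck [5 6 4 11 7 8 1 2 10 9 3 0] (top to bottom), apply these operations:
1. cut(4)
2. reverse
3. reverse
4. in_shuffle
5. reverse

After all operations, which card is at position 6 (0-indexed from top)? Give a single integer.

Answer: 1

Derivation:
After op 1 (cut(4)): [7 8 1 2 10 9 3 0 5 6 4 11]
After op 2 (reverse): [11 4 6 5 0 3 9 10 2 1 8 7]
After op 3 (reverse): [7 8 1 2 10 9 3 0 5 6 4 11]
After op 4 (in_shuffle): [3 7 0 8 5 1 6 2 4 10 11 9]
After op 5 (reverse): [9 11 10 4 2 6 1 5 8 0 7 3]
Position 6: card 1.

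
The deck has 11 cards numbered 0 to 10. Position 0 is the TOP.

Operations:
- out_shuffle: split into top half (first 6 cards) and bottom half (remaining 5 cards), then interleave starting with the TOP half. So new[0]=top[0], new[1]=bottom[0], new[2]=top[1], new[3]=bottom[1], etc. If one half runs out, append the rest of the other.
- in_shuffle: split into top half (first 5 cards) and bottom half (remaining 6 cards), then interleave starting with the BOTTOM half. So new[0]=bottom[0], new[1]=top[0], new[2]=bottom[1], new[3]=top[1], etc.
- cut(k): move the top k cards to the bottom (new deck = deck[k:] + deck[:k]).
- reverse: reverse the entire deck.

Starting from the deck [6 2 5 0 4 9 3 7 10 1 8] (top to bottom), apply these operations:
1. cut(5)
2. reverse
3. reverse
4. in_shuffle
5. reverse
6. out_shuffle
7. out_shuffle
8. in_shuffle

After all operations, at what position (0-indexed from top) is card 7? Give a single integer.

Answer: 8

Derivation:
After op 1 (cut(5)): [9 3 7 10 1 8 6 2 5 0 4]
After op 2 (reverse): [4 0 5 2 6 8 1 10 7 3 9]
After op 3 (reverse): [9 3 7 10 1 8 6 2 5 0 4]
After op 4 (in_shuffle): [8 9 6 3 2 7 5 10 0 1 4]
After op 5 (reverse): [4 1 0 10 5 7 2 3 6 9 8]
After op 6 (out_shuffle): [4 2 1 3 0 6 10 9 5 8 7]
After op 7 (out_shuffle): [4 10 2 9 1 5 3 8 0 7 6]
After op 8 (in_shuffle): [5 4 3 10 8 2 0 9 7 1 6]
Card 7 is at position 8.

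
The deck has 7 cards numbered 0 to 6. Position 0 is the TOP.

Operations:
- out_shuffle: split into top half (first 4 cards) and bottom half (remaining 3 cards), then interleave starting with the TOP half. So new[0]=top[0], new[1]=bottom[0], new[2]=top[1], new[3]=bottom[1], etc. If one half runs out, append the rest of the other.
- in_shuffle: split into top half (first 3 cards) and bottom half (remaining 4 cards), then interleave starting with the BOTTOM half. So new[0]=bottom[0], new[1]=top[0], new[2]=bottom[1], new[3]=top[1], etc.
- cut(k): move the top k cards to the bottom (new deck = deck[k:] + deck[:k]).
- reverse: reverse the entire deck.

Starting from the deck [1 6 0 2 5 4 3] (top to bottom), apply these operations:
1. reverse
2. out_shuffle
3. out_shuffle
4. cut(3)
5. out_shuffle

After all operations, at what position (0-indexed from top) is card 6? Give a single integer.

After op 1 (reverse): [3 4 5 2 0 6 1]
After op 2 (out_shuffle): [3 0 4 6 5 1 2]
After op 3 (out_shuffle): [3 5 0 1 4 2 6]
After op 4 (cut(3)): [1 4 2 6 3 5 0]
After op 5 (out_shuffle): [1 3 4 5 2 0 6]
Card 6 is at position 6.

Answer: 6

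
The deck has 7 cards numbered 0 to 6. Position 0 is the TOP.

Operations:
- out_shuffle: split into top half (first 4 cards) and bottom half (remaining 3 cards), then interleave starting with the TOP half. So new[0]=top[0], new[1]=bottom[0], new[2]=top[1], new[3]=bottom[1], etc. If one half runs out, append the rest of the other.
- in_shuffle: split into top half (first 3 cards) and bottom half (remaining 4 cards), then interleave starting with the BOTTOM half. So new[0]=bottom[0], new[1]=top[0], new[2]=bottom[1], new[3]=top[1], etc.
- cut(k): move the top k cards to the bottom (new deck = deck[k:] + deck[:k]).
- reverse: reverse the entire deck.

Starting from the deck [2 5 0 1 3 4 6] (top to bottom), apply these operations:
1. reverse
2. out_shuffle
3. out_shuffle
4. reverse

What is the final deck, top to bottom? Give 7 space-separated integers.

After op 1 (reverse): [6 4 3 1 0 5 2]
After op 2 (out_shuffle): [6 0 4 5 3 2 1]
After op 3 (out_shuffle): [6 3 0 2 4 1 5]
After op 4 (reverse): [5 1 4 2 0 3 6]

Answer: 5 1 4 2 0 3 6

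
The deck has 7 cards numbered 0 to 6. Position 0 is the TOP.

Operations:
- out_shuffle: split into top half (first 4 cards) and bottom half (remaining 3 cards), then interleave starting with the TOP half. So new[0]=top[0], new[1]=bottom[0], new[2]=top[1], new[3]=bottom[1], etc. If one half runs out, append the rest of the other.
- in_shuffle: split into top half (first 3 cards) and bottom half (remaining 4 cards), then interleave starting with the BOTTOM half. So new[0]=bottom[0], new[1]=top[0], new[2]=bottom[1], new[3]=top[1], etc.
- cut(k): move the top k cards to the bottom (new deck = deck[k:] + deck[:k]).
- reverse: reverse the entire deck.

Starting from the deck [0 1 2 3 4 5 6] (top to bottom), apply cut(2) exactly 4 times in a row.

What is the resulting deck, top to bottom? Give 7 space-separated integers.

After op 1 (cut(2)): [2 3 4 5 6 0 1]
After op 2 (cut(2)): [4 5 6 0 1 2 3]
After op 3 (cut(2)): [6 0 1 2 3 4 5]
After op 4 (cut(2)): [1 2 3 4 5 6 0]

Answer: 1 2 3 4 5 6 0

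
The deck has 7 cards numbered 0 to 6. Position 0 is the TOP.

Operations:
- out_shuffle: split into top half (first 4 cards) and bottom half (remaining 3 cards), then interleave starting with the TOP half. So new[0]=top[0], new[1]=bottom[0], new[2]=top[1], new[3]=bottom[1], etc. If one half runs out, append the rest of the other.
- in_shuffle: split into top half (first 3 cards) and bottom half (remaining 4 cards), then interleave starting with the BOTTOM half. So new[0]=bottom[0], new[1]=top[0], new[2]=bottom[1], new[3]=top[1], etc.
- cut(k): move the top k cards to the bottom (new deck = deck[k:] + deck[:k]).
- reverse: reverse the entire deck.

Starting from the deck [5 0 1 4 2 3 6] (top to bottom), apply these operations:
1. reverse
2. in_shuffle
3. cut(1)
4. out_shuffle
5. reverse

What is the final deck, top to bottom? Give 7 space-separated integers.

After op 1 (reverse): [6 3 2 4 1 0 5]
After op 2 (in_shuffle): [4 6 1 3 0 2 5]
After op 3 (cut(1)): [6 1 3 0 2 5 4]
After op 4 (out_shuffle): [6 2 1 5 3 4 0]
After op 5 (reverse): [0 4 3 5 1 2 6]

Answer: 0 4 3 5 1 2 6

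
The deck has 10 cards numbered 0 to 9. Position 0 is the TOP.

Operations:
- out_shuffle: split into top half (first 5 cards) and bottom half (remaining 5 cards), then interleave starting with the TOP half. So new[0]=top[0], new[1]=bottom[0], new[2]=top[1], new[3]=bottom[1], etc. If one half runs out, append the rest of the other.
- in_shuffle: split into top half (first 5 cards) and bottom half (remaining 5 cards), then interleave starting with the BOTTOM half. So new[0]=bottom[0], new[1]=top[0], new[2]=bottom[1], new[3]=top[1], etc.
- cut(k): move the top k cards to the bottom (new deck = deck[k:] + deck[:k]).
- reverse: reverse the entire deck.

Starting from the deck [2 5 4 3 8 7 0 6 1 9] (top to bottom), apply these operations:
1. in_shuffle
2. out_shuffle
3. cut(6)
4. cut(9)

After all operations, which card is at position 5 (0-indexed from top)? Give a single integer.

After op 1 (in_shuffle): [7 2 0 5 6 4 1 3 9 8]
After op 2 (out_shuffle): [7 4 2 1 0 3 5 9 6 8]
After op 3 (cut(6)): [5 9 6 8 7 4 2 1 0 3]
After op 4 (cut(9)): [3 5 9 6 8 7 4 2 1 0]
Position 5: card 7.

Answer: 7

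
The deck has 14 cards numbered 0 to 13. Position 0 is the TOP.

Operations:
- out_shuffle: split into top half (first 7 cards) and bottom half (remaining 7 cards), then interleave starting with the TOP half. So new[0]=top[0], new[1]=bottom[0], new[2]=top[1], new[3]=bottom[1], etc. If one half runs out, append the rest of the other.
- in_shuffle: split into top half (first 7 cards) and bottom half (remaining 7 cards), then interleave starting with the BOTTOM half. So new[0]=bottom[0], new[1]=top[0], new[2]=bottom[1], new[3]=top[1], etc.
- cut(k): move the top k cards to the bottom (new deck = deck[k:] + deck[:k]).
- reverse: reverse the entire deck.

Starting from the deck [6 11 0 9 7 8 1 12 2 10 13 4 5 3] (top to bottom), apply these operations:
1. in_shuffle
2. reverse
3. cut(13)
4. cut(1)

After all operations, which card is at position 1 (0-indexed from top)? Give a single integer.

Answer: 3

Derivation:
After op 1 (in_shuffle): [12 6 2 11 10 0 13 9 4 7 5 8 3 1]
After op 2 (reverse): [1 3 8 5 7 4 9 13 0 10 11 2 6 12]
After op 3 (cut(13)): [12 1 3 8 5 7 4 9 13 0 10 11 2 6]
After op 4 (cut(1)): [1 3 8 5 7 4 9 13 0 10 11 2 6 12]
Position 1: card 3.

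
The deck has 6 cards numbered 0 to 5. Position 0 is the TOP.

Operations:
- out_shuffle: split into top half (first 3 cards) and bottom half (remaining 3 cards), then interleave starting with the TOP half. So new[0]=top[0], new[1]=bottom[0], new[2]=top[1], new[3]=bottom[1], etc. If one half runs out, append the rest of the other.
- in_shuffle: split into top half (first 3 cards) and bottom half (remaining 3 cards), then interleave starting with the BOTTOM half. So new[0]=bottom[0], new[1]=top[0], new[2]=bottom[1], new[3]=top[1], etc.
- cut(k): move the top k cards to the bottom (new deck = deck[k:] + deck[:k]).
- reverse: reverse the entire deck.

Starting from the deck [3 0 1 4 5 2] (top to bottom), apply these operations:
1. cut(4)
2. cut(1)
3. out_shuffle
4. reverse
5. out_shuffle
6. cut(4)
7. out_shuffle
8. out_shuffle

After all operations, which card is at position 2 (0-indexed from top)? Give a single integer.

After op 1 (cut(4)): [5 2 3 0 1 4]
After op 2 (cut(1)): [2 3 0 1 4 5]
After op 3 (out_shuffle): [2 1 3 4 0 5]
After op 4 (reverse): [5 0 4 3 1 2]
After op 5 (out_shuffle): [5 3 0 1 4 2]
After op 6 (cut(4)): [4 2 5 3 0 1]
After op 7 (out_shuffle): [4 3 2 0 5 1]
After op 8 (out_shuffle): [4 0 3 5 2 1]
Position 2: card 3.

Answer: 3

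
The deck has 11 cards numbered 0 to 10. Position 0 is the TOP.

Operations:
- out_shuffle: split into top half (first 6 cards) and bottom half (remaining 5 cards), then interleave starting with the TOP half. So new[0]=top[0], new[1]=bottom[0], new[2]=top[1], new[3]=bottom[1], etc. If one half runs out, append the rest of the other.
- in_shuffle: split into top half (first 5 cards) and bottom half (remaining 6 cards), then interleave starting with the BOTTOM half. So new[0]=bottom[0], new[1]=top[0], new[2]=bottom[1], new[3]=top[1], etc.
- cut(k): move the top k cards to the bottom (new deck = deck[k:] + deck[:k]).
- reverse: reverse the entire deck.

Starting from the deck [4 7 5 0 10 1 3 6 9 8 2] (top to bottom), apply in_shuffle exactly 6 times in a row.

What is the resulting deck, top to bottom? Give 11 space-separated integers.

Answer: 10 8 0 9 5 6 7 3 4 1 2

Derivation:
After op 1 (in_shuffle): [1 4 3 7 6 5 9 0 8 10 2]
After op 2 (in_shuffle): [5 1 9 4 0 3 8 7 10 6 2]
After op 3 (in_shuffle): [3 5 8 1 7 9 10 4 6 0 2]
After op 4 (in_shuffle): [9 3 10 5 4 8 6 1 0 7 2]
After op 5 (in_shuffle): [8 9 6 3 1 10 0 5 7 4 2]
After op 6 (in_shuffle): [10 8 0 9 5 6 7 3 4 1 2]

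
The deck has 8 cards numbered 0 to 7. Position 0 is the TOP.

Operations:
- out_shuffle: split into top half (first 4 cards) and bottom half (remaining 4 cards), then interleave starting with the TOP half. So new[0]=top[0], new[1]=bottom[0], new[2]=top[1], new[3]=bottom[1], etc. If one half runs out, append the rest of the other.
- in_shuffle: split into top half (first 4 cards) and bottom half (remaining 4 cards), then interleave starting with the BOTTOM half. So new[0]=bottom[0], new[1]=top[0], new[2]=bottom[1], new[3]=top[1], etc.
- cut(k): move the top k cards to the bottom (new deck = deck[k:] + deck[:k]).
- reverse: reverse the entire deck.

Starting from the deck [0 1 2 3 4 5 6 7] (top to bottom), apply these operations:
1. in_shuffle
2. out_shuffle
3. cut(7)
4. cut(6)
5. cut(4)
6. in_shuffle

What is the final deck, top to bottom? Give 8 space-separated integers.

After op 1 (in_shuffle): [4 0 5 1 6 2 7 3]
After op 2 (out_shuffle): [4 6 0 2 5 7 1 3]
After op 3 (cut(7)): [3 4 6 0 2 5 7 1]
After op 4 (cut(6)): [7 1 3 4 6 0 2 5]
After op 5 (cut(4)): [6 0 2 5 7 1 3 4]
After op 6 (in_shuffle): [7 6 1 0 3 2 4 5]

Answer: 7 6 1 0 3 2 4 5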